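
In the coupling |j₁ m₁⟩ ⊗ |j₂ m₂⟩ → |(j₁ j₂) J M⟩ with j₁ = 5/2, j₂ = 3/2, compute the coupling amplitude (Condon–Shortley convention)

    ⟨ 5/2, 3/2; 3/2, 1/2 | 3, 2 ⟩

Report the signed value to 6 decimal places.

√[7·1!4!2!/8! · 4!1!2!1!5!1!] = √(48)
  +(−1)^0/∏(0,1,1,2,3,0)! = 1/12  (running 1/12)
  +(−1)^1/∏(1,0,0,1,4,1)! = -1/24  (running 1/24)
⟨..|..⟩ = √(48)·(1/24) = +0.288675

+√(1/12) ≈ +0.288675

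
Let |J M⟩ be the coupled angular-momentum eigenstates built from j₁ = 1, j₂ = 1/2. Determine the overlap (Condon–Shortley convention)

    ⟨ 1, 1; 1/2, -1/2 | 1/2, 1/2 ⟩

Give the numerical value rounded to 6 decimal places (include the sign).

√[2·1!1!0!/3! · 2!0!0!1!1!0!] = √(2/3)
  +(−1)^0/∏(0,1,0,0,1,0)! = 1  (running 1)
⟨..|..⟩ = √(2/3)·(1) = +0.816497

+√(2/3) = +0.816497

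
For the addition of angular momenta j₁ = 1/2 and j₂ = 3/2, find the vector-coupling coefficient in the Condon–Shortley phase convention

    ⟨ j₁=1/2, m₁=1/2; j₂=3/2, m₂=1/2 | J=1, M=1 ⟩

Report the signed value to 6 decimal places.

√[3·1!0!2!/4! · 1!0!2!1!2!0!] = √(1)
  +(−1)^0/∏(0,1,0,2,0,0)! = 1/2  (running 1/2)
⟨..|..⟩ = √(1)·(1/2) = +0.500000

+0.500000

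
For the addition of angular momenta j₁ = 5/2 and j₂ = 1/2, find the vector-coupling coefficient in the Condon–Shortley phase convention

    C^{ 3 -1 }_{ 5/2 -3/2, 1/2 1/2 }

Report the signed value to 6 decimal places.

√[7·0!5!1!/7! · 1!4!1!0!2!4!] = √(192)
  +(−1)^0/∏(0,0,4,1,1,0)! = 1/24  (running 1/24)
⟨..|..⟩ = √(192)·(1/24) = +0.577350

+√(1/3) = +0.577350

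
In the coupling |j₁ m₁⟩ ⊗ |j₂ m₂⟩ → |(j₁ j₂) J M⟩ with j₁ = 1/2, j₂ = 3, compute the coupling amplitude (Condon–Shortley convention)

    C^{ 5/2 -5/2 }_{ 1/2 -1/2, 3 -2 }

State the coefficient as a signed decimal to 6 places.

-0.377964

j₁+j₂−J=1  J+j₁−j₂=0  J−j₁+j₂=5  j₁+j₂+J+1=7
(j₁±m₁, j₂±m₂, J±M) = (0,1,1,5,0,5)
P² = 14400/7
sum k=1..1:
  [1] −1/120 = -1/120
S = -1/120
C² = P²·S² = 1/7 ; C = -0.377964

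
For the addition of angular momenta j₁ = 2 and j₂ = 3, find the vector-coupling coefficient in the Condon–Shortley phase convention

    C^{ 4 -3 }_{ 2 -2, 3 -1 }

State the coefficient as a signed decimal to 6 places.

j₁+j₂−J=1  J+j₁−j₂=3  J−j₁+j₂=5  j₁+j₂+J+1=10
(j₁±m₁, j₂±m₂, J±M) = (0,4,2,4,1,7)
P² = 10368
sum k=1..1:
  [1] −1/144 = -1/144
S = -1/144
C² = P²·S² = 1/2 ; C = -0.707107

−√(1/2) = -0.707107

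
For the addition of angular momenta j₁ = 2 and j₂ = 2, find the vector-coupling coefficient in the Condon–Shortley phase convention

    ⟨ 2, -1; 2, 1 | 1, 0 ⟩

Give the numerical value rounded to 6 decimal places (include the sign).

√[3·3!1!1!/6! · 1!3!3!1!1!1!] = √(9/10)
  +(−1)^2/∏(2,1,1,1,0,0)! = 1/2  (running 1/2)
  +(−1)^3/∏(3,0,0,0,1,1)! = -1/6  (running 1/3)
⟨..|..⟩ = √(9/10)·(1/3) = +0.316228

+0.316228  (= +√(1/10))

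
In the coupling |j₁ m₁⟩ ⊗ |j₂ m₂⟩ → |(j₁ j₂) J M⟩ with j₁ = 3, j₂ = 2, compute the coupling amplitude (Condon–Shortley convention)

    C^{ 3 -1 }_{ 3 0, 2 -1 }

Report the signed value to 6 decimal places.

√[7·2!4!2!/9! · 3!3!1!3!2!4!] = √(96/5)
  +(−1)^0/∏(0,2,3,1,1,1)! = 1/12  (running 1/12)
  +(−1)^1/∏(1,1,2,0,2,2)! = -1/8  (running -1/24)
⟨..|..⟩ = √(96/5)·(-1/24) = -0.182574

−√(1/30) ≈ -0.182574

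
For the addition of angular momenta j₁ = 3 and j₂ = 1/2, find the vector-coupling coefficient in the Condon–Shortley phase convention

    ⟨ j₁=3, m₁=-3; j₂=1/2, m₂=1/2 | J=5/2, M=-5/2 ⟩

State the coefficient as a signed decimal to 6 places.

-0.925820  (= −√(6/7))

j₁+j₂−J=1  J+j₁−j₂=5  J−j₁+j₂=0  j₁+j₂+J+1=7
(j₁±m₁, j₂±m₂, J±M) = (0,6,1,0,0,5)
P² = 86400/7
sum k=1..1:
  [1] −1/120 = -1/120
S = -1/120
C² = P²·S² = 6/7 ; C = -0.925820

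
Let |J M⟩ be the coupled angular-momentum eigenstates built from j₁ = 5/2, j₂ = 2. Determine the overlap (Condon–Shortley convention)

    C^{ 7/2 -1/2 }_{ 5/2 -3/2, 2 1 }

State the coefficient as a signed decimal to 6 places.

j₁+j₂−J=1  J+j₁−j₂=4  J−j₁+j₂=3  j₁+j₂+J+1=9
(j₁±m₁, j₂±m₂, J±M) = (1,4,3,1,3,4)
P² = 2304/35
sum k=0..1:
  [0] +1/144 = 1/144
  [1] −1/12 = -1/12
S = -11/144
C² = P²·S² = 121/315 ; C = -0.619780

-0.619780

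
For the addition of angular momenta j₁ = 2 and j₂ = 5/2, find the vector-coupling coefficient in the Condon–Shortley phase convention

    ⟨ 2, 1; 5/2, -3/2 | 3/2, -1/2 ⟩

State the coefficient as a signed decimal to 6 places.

j₁+j₂−J=3  J+j₁−j₂=1  J−j₁+j₂=2  j₁+j₂+J+1=7
(j₁±m₁, j₂±m₂, J±M) = (3,1,1,4,1,2)
P² = 96/35
sum k=0..1:
  [0] +1/6 = 1/6
  [1] −1/4 = -1/4
S = -1/12
C² = P²·S² = 2/105 ; C = -0.138013

−√(2/105) ≈ -0.138013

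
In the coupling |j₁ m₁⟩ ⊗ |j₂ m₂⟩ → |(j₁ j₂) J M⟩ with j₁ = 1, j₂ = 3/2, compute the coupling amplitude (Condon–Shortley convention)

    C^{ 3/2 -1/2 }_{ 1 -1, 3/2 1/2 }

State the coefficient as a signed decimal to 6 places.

√[4·1!1!2!/5! · 0!2!2!1!1!2!] = √(8/15)
  +(−1)^1/∏(1,0,1,1,0,1)! = -1  (running -1)
⟨..|..⟩ = √(8/15)·(-1) = -0.730297

-0.730297  (= −√(8/15))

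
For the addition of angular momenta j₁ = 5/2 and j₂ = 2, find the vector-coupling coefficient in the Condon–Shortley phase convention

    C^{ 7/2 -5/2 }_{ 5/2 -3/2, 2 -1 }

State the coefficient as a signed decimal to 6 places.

-0.125988  (= −√(1/63))

triangle: 1!×4!×3!/9! = 144/362880
(j±m)!: 1!×4!×1!×3!×1!×6! = 103680
prefactor² = (2J+1)×Δ×N² = 2304/7
  k=0: +1/(0!×1!×4!×1!×0!×2!) = 1/48
  k=1: −1/(1!×0!×3!×0!×1!×3!) = -1/36
Σ = -1/144  ⇒  CG² = 2304/7×(-1/144)² = 1/63
CG = −√(1/63) = -0.125988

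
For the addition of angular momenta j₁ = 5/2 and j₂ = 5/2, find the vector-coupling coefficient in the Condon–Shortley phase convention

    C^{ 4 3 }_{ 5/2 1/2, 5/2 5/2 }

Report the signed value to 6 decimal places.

−√(1/2) ≈ -0.707107

√[9·1!4!4!/10! · 3!2!5!0!7!1!] = √(10368)
  +(−1)^1/∏(1,0,1,4,3,0)! = -1/144  (running -1/144)
⟨..|..⟩ = √(10368)·(-1/144) = -0.707107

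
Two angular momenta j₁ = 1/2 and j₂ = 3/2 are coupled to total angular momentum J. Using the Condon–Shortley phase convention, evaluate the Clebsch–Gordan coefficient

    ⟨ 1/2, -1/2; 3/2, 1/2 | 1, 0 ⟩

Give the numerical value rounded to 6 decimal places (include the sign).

-0.707107  (= −√(1/2))

j₁+j₂−J=1  J+j₁−j₂=0  J−j₁+j₂=2  j₁+j₂+J+1=4
(j₁±m₁, j₂±m₂, J±M) = (0,1,2,1,1,1)
P² = 1/2
sum k=1..1:
  [1] −1/1 = -1
S = -1
C² = P²·S² = 1/2 ; C = -0.707107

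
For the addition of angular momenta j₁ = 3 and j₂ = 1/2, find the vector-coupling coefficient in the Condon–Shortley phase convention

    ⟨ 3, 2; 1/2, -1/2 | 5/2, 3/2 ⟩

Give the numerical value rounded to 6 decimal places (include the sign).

+√(5/7) ≈ +0.845154

triangle: 1!×5!×0!/7! = 120/5040
(j±m)!: 5!×1!×0!×1!×4!×1! = 2880
prefactor² = (2J+1)×Δ×N² = 2880/7
  k=0: +1/(0!×1!×1!×0!×4!×0!) = 1/24
Σ = 1/24  ⇒  CG² = 2880/7×1/24² = 5/7
CG = +√(5/7) = +0.845154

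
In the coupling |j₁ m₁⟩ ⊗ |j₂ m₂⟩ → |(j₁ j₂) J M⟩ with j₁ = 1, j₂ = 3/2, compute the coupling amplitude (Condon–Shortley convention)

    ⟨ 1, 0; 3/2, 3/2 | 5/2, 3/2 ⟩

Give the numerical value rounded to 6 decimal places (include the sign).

+0.632456  (= +√(2/5))

√[6·0!2!3!/6! · 1!1!3!0!4!1!] = √(72/5)
  +(−1)^0/∏(0,0,1,3,1,0)! = 1/6  (running 1/6)
⟨..|..⟩ = √(72/5)·(1/6) = +0.632456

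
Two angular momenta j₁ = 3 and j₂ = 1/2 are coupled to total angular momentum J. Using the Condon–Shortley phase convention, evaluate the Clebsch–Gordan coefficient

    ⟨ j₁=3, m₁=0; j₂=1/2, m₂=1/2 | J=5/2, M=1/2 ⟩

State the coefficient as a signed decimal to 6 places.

-0.654654

triangle: 1!×5!×0!/7! = 120/5040
(j±m)!: 3!×3!×1!×0!×3!×2! = 432
prefactor² = (2J+1)×Δ×N² = 432/7
  k=1: −1/(1!×0!×2!×0!×3!×0!) = -1/12
Σ = -1/12  ⇒  CG² = 432/7×(-1/12)² = 3/7
CG = −√(3/7) = -0.654654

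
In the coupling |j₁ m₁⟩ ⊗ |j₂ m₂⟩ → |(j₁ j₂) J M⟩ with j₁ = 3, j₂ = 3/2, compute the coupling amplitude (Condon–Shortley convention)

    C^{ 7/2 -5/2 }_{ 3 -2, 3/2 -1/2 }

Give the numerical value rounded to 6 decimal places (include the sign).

-0.377964

triangle: 1!×5!×2!/9! = 240/362880
(j±m)!: 1!×5!×1!×2!×1!×6! = 172800
prefactor² = (2J+1)×Δ×N² = 6400/7
  k=0: +1/(0!×1!×5!×1!×0!×1!) = 1/120
  k=1: −1/(1!×0!×4!×0!×1!×2!) = -1/48
Σ = -1/80  ⇒  CG² = 6400/7×(-1/80)² = 1/7
CG = −√(1/7) = -0.377964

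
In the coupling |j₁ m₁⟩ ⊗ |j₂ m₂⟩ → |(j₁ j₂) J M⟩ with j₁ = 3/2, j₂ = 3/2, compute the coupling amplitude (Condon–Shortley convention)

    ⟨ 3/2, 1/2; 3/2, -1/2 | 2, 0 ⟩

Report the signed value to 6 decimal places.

+√(1/4) = +0.500000

j₁+j₂−J=1  J+j₁−j₂=2  J−j₁+j₂=2  j₁+j₂+J+1=6
(j₁±m₁, j₂±m₂, J±M) = (2,1,1,2,2,2)
P² = 4/9
sum k=0..1:
  [0] +1/1 = 1
  [1] −1/4 = -1/4
S = 3/4
C² = P²·S² = 1/4 ; C = +0.500000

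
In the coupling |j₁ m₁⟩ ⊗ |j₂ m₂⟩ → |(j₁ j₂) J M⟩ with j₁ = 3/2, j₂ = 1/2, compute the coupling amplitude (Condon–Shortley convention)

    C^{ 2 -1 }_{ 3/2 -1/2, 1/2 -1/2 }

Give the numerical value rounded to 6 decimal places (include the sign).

+0.866025  (= +√(3/4))

j₁+j₂−J=0  J+j₁−j₂=3  J−j₁+j₂=1  j₁+j₂+J+1=5
(j₁±m₁, j₂±m₂, J±M) = (1,2,0,1,1,3)
P² = 3
sum k=0..0:
  [0] +1/2 = 1/2
S = 1/2
C² = P²·S² = 3/4 ; C = +0.866025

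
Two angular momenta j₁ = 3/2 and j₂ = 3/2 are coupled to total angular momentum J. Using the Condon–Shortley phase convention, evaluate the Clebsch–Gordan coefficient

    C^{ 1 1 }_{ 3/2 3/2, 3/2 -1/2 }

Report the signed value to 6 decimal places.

+√(3/10) = +0.547723

√[3·2!1!1!/5! · 3!0!1!2!2!0!] = √(6/5)
  +(−1)^0/∏(0,2,0,1,1,0)! = 1/2  (running 1/2)
⟨..|..⟩ = √(6/5)·(1/2) = +0.547723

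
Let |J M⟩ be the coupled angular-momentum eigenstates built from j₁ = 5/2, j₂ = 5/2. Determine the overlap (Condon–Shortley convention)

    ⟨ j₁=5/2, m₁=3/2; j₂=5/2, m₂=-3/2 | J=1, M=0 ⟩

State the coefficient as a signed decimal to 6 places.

j₁+j₂−J=4  J+j₁−j₂=1  J−j₁+j₂=1  j₁+j₂+J+1=7
(j₁±m₁, j₂±m₂, J±M) = (4,1,1,4,1,1)
P² = 288/35
sum k=0..1:
  [0] +1/24 = 1/24
  [1] −1/6 = -1/6
S = -1/8
C² = P²·S² = 9/70 ; C = -0.358569

-0.358569  (= −√(9/70))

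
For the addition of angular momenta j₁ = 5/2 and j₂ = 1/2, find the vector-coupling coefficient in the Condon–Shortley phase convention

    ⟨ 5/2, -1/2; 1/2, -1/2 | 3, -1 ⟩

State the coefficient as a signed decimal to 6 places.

j₁+j₂−J=0  J+j₁−j₂=5  J−j₁+j₂=1  j₁+j₂+J+1=7
(j₁±m₁, j₂±m₂, J±M) = (2,3,0,1,2,4)
P² = 96
sum k=0..0:
  [0] +1/12 = 1/12
S = 1/12
C² = P²·S² = 2/3 ; C = +0.816497

+√(2/3) ≈ +0.816497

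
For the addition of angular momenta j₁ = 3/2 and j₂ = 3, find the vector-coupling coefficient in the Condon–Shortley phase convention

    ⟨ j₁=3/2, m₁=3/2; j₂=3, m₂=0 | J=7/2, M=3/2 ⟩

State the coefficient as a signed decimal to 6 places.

j₁+j₂−J=1  J+j₁−j₂=2  J−j₁+j₂=5  j₁+j₂+J+1=9
(j₁±m₁, j₂±m₂, J±M) = (3,0,3,3,5,2)
P² = 1920/7
sum k=0..0:
  [0] +1/24 = 1/24
S = 1/24
C² = P²·S² = 10/21 ; C = +0.690066

+√(10/21) = +0.690066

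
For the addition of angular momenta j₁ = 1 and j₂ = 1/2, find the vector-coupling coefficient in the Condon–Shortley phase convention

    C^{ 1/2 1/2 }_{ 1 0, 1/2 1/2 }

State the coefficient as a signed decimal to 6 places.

-0.577350  (= −√(1/3))

triangle: 1!×1!×0!/3! = 1/6
(j±m)!: 1!×1!×1!×0!×1!×0! = 1
prefactor² = (2J+1)×Δ×N² = 1/3
  k=1: −1/(1!×0!×0!×0!×1!×0!) = -1
Σ = -1  ⇒  CG² = 1/3×(-1)² = 1/3
CG = −√(1/3) = -0.577350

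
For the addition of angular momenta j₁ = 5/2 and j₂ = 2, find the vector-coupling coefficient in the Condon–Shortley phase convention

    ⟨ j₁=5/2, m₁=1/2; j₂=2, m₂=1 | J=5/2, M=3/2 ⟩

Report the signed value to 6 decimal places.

j₁+j₂−J=2  J+j₁−j₂=3  J−j₁+j₂=2  j₁+j₂+J+1=8
(j₁±m₁, j₂±m₂, J±M) = (3,2,3,1,4,1)
P² = 216/35
sum k=1..2:
  [1] −1/4 = -1/4
  [2] +1/12 = 1/12
S = -1/6
C² = P²·S² = 6/35 ; C = -0.414039

-0.414039  (= −√(6/35))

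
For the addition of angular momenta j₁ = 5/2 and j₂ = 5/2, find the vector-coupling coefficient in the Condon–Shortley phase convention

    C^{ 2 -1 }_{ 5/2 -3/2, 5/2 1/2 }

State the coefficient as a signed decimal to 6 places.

+√(1/7) = +0.377964

j₁+j₂−J=3  J+j₁−j₂=2  J−j₁+j₂=2  j₁+j₂+J+1=8
(j₁±m₁, j₂±m₂, J±M) = (1,4,3,2,1,3)
P² = 36/7
sum k=2..3:
  [2] +1/4 = 1/4
  [3] −1/12 = -1/12
S = 1/6
C² = P²·S² = 1/7 ; C = +0.377964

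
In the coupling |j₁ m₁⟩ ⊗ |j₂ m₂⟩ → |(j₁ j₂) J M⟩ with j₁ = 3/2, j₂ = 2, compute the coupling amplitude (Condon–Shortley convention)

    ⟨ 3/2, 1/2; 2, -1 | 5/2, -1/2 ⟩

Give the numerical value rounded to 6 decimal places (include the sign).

j₁+j₂−J=1  J+j₁−j₂=2  J−j₁+j₂=3  j₁+j₂+J+1=7
(j₁±m₁, j₂±m₂, J±M) = (2,1,1,3,2,3)
P² = 72/35
sum k=0..1:
  [0] +1/2 = 1/2
  [1] −1/12 = -1/12
S = 5/12
C² = P²·S² = 5/14 ; C = +0.597614

+0.597614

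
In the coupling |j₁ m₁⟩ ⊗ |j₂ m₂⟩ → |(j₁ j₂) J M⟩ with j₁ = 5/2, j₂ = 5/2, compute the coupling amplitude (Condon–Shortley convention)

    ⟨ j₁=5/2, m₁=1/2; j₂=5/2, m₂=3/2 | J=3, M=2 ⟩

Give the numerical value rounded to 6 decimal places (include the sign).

-0.288675

j₁+j₂−J=2  J+j₁−j₂=3  J−j₁+j₂=3  j₁+j₂+J+1=9
(j₁±m₁, j₂±m₂, J±M) = (3,2,4,1,5,1)
P² = 48
sum k=1..2:
  [1] −1/12 = -1/12
  [2] +1/24 = 1/24
S = -1/24
C² = P²·S² = 1/12 ; C = -0.288675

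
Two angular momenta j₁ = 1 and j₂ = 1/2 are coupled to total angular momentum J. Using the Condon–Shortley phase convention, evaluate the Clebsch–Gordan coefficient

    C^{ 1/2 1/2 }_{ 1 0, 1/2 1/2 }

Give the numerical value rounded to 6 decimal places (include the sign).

j₁+j₂−J=1  J+j₁−j₂=1  J−j₁+j₂=0  j₁+j₂+J+1=3
(j₁±m₁, j₂±m₂, J±M) = (1,1,1,0,1,0)
P² = 1/3
sum k=1..1:
  [1] −1/1 = -1
S = -1
C² = P²·S² = 1/3 ; C = -0.577350

−√(1/3) ≈ -0.577350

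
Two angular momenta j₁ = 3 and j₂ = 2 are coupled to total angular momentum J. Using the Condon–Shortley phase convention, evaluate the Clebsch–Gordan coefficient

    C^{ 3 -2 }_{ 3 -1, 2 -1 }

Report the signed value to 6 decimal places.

-0.500000

j₁+j₂−J=2  J+j₁−j₂=4  J−j₁+j₂=2  j₁+j₂+J+1=9
(j₁±m₁, j₂±m₂, J±M) = (2,4,1,3,1,5)
P² = 64
sum k=0..1:
  [0] +1/48 = 1/48
  [1] −1/12 = -1/12
S = -1/16
C² = P²·S² = 1/4 ; C = -0.500000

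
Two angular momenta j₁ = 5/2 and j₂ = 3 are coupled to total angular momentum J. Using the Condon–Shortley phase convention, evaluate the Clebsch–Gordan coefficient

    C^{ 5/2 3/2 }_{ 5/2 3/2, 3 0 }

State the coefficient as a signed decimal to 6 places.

-0.483046

√[6·3!2!3!/9! · 4!1!3!3!4!1!] = √(864/35)
  +(−1)^0/∏(0,3,1,3,1,0)! = 1/36  (running 1/36)
  +(−1)^1/∏(1,2,0,2,2,1)! = -1/8  (running -7/72)
⟨..|..⟩ = √(864/35)·(-7/72) = -0.483046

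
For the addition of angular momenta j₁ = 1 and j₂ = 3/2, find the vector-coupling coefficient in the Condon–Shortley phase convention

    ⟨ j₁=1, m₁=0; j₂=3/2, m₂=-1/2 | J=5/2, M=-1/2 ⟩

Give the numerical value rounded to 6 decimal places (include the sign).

j₁+j₂−J=0  J+j₁−j₂=2  J−j₁+j₂=3  j₁+j₂+J+1=6
(j₁±m₁, j₂±m₂, J±M) = (1,1,1,2,2,3)
P² = 12/5
sum k=0..0:
  [0] +1/2 = 1/2
S = 1/2
C² = P²·S² = 3/5 ; C = +0.774597

+0.774597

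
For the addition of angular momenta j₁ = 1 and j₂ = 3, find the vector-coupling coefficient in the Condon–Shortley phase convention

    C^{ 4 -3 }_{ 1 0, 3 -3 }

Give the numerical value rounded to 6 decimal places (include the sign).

+√(1/4) = +0.500000

triangle: 0!×2!×6!/9! = 1440/362880
(j±m)!: 1!×1!×0!×6!×1!×7! = 3628800
prefactor² = (2J+1)×Δ×N² = 129600
  k=0: +1/(0!×0!×1!×0!×1!×6!) = 1/720
Σ = 1/720  ⇒  CG² = 129600×1/720² = 1/4
CG = +√(1/4) = +0.500000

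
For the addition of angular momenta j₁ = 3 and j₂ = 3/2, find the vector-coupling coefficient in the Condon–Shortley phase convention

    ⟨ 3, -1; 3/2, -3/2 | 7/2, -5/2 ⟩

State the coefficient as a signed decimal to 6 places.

j₁+j₂−J=1  J+j₁−j₂=5  J−j₁+j₂=2  j₁+j₂+J+1=9
(j₁±m₁, j₂±m₂, J±M) = (2,4,0,3,1,6)
P² = 7680/7
sum k=0..0:
  [0] +1/48 = 1/48
S = 1/48
C² = P²·S² = 10/21 ; C = +0.690066

+√(10/21) = +0.690066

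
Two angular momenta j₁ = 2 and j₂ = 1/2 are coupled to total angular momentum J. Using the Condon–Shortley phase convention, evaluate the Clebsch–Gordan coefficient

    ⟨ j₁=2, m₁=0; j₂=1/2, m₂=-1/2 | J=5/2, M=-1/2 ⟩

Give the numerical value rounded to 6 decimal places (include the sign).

+√(3/5) = +0.774597

j₁+j₂−J=0  J+j₁−j₂=4  J−j₁+j₂=1  j₁+j₂+J+1=6
(j₁±m₁, j₂±m₂, J±M) = (2,2,0,1,2,3)
P² = 48/5
sum k=0..0:
  [0] +1/4 = 1/4
S = 1/4
C² = P²·S² = 3/5 ; C = +0.774597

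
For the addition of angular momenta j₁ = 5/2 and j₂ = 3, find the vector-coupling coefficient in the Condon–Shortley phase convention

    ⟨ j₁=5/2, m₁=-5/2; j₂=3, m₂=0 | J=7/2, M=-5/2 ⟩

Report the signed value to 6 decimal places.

j₁+j₂−J=2  J+j₁−j₂=3  J−j₁+j₂=4  j₁+j₂+J+1=10
(j₁±m₁, j₂±m₂, J±M) = (0,5,3,3,1,6)
P² = 13824/7
sum k=2..2:
  [2] +1/72 = 1/72
S = 1/72
C² = P²·S² = 8/21 ; C = +0.617213

+0.617213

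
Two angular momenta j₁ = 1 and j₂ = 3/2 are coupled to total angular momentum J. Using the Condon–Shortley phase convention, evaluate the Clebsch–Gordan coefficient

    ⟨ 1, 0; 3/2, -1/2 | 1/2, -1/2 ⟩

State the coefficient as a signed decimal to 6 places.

triangle: 2!×0!×1!/4! = 2/24
(j±m)!: 1!×1!×1!×2!×0!×1! = 2
prefactor² = (2J+1)×Δ×N² = 1/3
  k=1: −1/(1!×1!×0!×0!×0!×1!) = -1
Σ = -1  ⇒  CG² = 1/3×(-1)² = 1/3
CG = −√(1/3) = -0.577350

−√(1/3) = -0.577350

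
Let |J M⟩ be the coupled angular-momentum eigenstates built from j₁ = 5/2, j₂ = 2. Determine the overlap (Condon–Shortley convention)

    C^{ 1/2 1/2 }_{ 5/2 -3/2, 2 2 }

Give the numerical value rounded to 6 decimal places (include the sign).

√[2·4!1!0!/6! · 1!4!4!0!1!0!] = √(192/5)
  +(−1)^4/∏(4,0,0,0,1,0)! = 1/24  (running 1/24)
⟨..|..⟩ = √(192/5)·(1/24) = +0.258199

+√(1/15) ≈ +0.258199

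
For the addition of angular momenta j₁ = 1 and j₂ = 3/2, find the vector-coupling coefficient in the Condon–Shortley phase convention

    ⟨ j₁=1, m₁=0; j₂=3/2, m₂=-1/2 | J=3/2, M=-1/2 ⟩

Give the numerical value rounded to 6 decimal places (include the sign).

√[4·1!1!2!/5! · 1!1!1!2!1!2!] = √(4/15)
  +(−1)^0/∏(0,1,1,1,0,1)! = 1  (running 1)
  +(−1)^1/∏(1,0,0,0,1,2)! = -1/2  (running 1/2)
⟨..|..⟩ = √(4/15)·(1/2) = +0.258199

+√(1/15) ≈ +0.258199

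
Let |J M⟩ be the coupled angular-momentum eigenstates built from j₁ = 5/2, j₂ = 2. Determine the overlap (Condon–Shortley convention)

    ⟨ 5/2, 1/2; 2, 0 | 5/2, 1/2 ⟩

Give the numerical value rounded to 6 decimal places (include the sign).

√[6·2!3!2!/8! · 3!2!2!2!3!2!] = √(72/35)
  +(−1)^0/∏(0,2,2,2,1,0)! = 1/8  (running 1/8)
  +(−1)^1/∏(1,1,1,1,2,1)! = -1/2  (running -3/8)
  +(−1)^2/∏(2,0,0,0,3,2)! = 1/24  (running -1/3)
⟨..|..⟩ = √(72/35)·(-1/3) = -0.478091

−√(8/35) = -0.478091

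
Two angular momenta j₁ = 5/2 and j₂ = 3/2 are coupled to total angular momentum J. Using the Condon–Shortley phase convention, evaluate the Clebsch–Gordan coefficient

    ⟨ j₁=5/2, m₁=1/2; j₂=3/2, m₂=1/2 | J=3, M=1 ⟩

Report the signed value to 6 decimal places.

√[7·1!4!2!/8! · 3!2!2!1!4!2!] = √(48/5)
  +(−1)^0/∏(0,1,2,2,2,0)! = 1/8  (running 1/8)
  +(−1)^1/∏(1,0,1,1,3,1)! = -1/6  (running -1/24)
⟨..|..⟩ = √(48/5)·(-1/24) = -0.129099

−√(1/60) ≈ -0.129099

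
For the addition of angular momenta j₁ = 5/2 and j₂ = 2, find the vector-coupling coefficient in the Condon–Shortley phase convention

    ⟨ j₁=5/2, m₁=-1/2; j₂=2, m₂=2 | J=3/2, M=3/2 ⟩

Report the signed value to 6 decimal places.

triangle: 3!×2!×1!/7! = 12/5040
(j±m)!: 2!×3!×4!×0!×3!×0! = 1728
prefactor² = (2J+1)×Δ×N² = 576/35
  k=3: −1/(3!×0!×0!×1!×2!×0!) = -1/12
Σ = -1/12  ⇒  CG² = 576/35×(-1/12)² = 4/35
CG = −√(4/35) = -0.338062

−√(4/35) = -0.338062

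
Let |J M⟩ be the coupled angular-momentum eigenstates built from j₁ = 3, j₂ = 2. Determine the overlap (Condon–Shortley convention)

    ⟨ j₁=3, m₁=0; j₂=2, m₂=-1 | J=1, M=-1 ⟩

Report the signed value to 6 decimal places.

−√(3/35) = -0.292770

triangle: 4!×2!×0!/7! = 48/5040
(j±m)!: 3!×3!×1!×3!×0!×2! = 432
prefactor² = (2J+1)×Δ×N² = 432/35
  k=1: −1/(1!×3!×2!×0!×0!×0!) = -1/12
Σ = -1/12  ⇒  CG² = 432/35×(-1/12)² = 3/35
CG = −√(3/35) = -0.292770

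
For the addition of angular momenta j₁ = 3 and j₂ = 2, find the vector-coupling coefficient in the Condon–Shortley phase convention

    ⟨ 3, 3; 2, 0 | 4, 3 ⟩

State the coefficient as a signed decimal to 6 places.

+0.670820  (= +√(9/20))

√[9·1!5!3!/10! · 6!0!2!2!7!1!] = √(25920)
  +(−1)^0/∏(0,1,0,2,5,1)! = 1/240  (running 1/240)
⟨..|..⟩ = √(25920)·(1/240) = +0.670820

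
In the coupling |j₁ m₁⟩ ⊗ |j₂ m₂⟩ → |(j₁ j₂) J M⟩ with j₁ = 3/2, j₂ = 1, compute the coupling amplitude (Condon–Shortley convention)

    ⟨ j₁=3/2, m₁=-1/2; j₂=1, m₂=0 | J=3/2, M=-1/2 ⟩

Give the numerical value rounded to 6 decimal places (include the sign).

-0.258199

√[4·1!2!1!/5! · 1!2!1!1!1!2!] = √(4/15)
  +(−1)^0/∏(0,1,2,1,0,0)! = 1/2  (running 1/2)
  +(−1)^1/∏(1,0,1,0,1,1)! = -1  (running -1/2)
⟨..|..⟩ = √(4/15)·(-1/2) = -0.258199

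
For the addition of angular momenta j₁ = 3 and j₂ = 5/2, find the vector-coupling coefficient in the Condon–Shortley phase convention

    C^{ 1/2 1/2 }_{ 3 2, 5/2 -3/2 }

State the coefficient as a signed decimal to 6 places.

−√(5/21) ≈ -0.487950

j₁+j₂−J=5  J+j₁−j₂=1  J−j₁+j₂=0  j₁+j₂+J+1=7
(j₁±m₁, j₂±m₂, J±M) = (5,1,1,4,1,0)
P² = 960/7
sum k=1..1:
  [1] −1/24 = -1/24
S = -1/24
C² = P²·S² = 5/21 ; C = -0.487950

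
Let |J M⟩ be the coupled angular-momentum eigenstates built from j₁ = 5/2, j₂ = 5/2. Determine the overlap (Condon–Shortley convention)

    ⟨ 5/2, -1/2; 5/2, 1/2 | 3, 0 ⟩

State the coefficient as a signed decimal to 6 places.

−√(4/45) = -0.298142

√[7·2!3!3!/9! · 2!3!3!2!3!3!] = √(36/5)
  +(−1)^0/∏(0,2,3,3,0,0)! = 1/72  (running 1/72)
  +(−1)^1/∏(1,1,2,2,1,1)! = -1/4  (running -17/72)
  +(−1)^2/∏(2,0,1,1,2,2)! = 1/8  (running -1/9)
⟨..|..⟩ = √(36/5)·(-1/9) = -0.298142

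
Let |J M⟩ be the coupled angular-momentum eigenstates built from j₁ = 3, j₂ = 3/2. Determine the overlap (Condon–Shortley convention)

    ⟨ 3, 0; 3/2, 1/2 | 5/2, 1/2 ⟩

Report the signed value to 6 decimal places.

j₁+j₂−J=2  J+j₁−j₂=4  J−j₁+j₂=1  j₁+j₂+J+1=8
(j₁±m₁, j₂±m₂, J±M) = (3,3,2,1,3,2)
P² = 216/35
sum k=1..2:
  [1] −1/4 = -1/4
  [2] +1/12 = 1/12
S = -1/6
C² = P²·S² = 6/35 ; C = -0.414039

-0.414039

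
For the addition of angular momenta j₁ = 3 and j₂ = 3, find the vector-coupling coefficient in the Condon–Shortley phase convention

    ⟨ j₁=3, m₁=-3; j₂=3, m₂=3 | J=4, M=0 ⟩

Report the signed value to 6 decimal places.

triangle: 2!·4!·4!/11! = 1152/39916800
(j±m)!: 0!·6!·6!·0!·4!·4! = 298598400
prefactor² = (2J+1)·Δ·N² = 5971968/77
  k=2: +1/(2!·0!·4!·4!·0!·0!) = 1/1152
Σ = 1/1152  ⇒  CG² = 5971968/77·1/1152² = 9/154
CG = +√(9/154) = +0.241747

+0.241747  (= +√(9/154))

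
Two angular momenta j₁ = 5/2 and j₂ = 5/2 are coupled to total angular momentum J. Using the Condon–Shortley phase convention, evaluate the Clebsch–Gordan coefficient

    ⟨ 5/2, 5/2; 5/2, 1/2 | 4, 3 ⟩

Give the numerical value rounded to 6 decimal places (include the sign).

√[9·1!4!4!/10! · 5!0!3!2!7!1!] = √(10368)
  +(−1)^0/∏(0,1,0,3,4,1)! = 1/144  (running 1/144)
⟨..|..⟩ = √(10368)·(1/144) = +0.707107

+0.707107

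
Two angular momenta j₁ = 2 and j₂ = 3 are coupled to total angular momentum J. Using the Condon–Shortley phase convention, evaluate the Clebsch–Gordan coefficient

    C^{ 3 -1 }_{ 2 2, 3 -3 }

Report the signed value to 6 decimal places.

√[7·2!2!4!/9! · 4!0!0!6!2!4!] = √(1536)
  +(−1)^0/∏(0,2,0,0,2,4)! = 1/96  (running 1/96)
⟨..|..⟩ = √(1536)·(1/96) = +0.408248

+0.408248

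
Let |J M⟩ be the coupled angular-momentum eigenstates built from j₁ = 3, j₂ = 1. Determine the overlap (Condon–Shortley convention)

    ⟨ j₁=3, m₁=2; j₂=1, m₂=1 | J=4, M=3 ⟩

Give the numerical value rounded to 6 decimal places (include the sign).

j₁+j₂−J=0  J+j₁−j₂=6  J−j₁+j₂=2  j₁+j₂+J+1=9
(j₁±m₁, j₂±m₂, J±M) = (5,1,2,0,7,1)
P² = 43200
sum k=0..0:
  [0] +1/240 = 1/240
S = 1/240
C² = P²·S² = 3/4 ; C = +0.866025

+√(3/4) = +0.866025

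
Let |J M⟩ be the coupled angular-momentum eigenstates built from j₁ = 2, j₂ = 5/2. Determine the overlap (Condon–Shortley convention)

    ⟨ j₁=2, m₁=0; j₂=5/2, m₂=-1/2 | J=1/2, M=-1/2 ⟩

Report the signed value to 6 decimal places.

+0.447214

triangle: 4!×0!×1!/6! = 24/720
(j±m)!: 2!×2!×2!×3!×0!×1! = 48
prefactor² = (2J+1)×Δ×N² = 16/5
  k=2: +1/(2!×2!×0!×0!×0!×1!) = 1/4
Σ = 1/4  ⇒  CG² = 16/5×1/4² = 1/5
CG = +√(1/5) = +0.447214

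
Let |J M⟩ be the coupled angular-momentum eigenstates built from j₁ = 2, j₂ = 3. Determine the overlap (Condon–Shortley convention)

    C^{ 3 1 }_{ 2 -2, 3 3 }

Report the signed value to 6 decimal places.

+0.408248  (= +√(1/6))

triangle: 2!×2!×4!/9! = 96/362880
(j±m)!: 0!×4!×6!×0!×4!×2! = 829440
prefactor² = (2J+1)×Δ×N² = 1536
  k=2: +1/(2!×0!×2!×4!×0!×0!) = 1/96
Σ = 1/96  ⇒  CG² = 1536×1/96² = 1/6
CG = +√(1/6) = +0.408248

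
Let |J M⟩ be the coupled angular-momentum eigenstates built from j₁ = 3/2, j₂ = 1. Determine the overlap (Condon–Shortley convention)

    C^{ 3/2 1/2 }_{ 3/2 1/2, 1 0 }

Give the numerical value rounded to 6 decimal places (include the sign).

+0.258199  (= +√(1/15))

j₁+j₂−J=1  J+j₁−j₂=2  J−j₁+j₂=1  j₁+j₂+J+1=5
(j₁±m₁, j₂±m₂, J±M) = (2,1,1,1,2,1)
P² = 4/15
sum k=0..1:
  [0] +1/1 = 1
  [1] −1/2 = -1/2
S = 1/2
C² = P²·S² = 1/15 ; C = +0.258199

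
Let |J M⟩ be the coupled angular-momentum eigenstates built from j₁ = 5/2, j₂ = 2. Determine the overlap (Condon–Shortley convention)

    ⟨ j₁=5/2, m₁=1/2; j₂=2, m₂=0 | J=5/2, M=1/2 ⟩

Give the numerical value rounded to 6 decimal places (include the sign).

triangle: 2!·3!·2!/8! = 24/40320
(j±m)!: 3!·2!·2!·2!·3!·2! = 576
prefactor² = (2J+1)·Δ·N² = 72/35
  k=0: +1/(0!·2!·2!·2!·1!·0!) = 1/8
  k=1: −1/(1!·1!·1!·1!·2!·1!) = -1/2
  k=2: +1/(2!·0!·0!·0!·3!·2!) = 1/24
Σ = -1/3  ⇒  CG² = 72/35·(-1/3)² = 8/35
CG = −√(8/35) = -0.478091

−√(8/35) ≈ -0.478091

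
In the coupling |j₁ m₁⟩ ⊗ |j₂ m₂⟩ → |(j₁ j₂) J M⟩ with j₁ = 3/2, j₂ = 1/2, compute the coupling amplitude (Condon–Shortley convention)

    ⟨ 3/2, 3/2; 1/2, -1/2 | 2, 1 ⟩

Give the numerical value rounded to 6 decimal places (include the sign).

+0.500000

triangle: 0!×3!×1!/5! = 6/120
(j±m)!: 3!×0!×0!×1!×3!×1! = 36
prefactor² = (2J+1)×Δ×N² = 9
  k=0: +1/(0!×0!×0!×0!×3!×1!) = 1/6
Σ = 1/6  ⇒  CG² = 9×1/6² = 1/4
CG = +√(1/4) = +0.500000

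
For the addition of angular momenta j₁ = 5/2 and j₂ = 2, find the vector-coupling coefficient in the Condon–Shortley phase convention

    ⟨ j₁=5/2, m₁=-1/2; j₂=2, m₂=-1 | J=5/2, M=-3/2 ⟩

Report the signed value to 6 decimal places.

-0.414039  (= −√(6/35))

√[6·2!3!2!/8! · 2!3!1!3!1!4!] = √(216/35)
  +(−1)^0/∏(0,2,3,1,0,1)! = 1/12  (running 1/12)
  +(−1)^1/∏(1,1,2,0,1,2)! = -1/4  (running -1/6)
⟨..|..⟩ = √(216/35)·(-1/6) = -0.414039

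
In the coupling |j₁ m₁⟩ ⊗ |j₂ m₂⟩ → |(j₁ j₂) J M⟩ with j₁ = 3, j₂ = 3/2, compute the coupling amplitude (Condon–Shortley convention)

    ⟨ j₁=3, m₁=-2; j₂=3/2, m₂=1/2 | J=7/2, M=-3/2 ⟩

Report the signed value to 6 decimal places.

j₁+j₂−J=1  J+j₁−j₂=5  J−j₁+j₂=2  j₁+j₂+J+1=9
(j₁±m₁, j₂±m₂, J±M) = (1,5,2,1,2,5)
P² = 6400/21
sum k=0..1:
  [0] +1/240 = 1/240
  [1] −1/24 = -1/24
S = -3/80
C² = P²·S² = 3/7 ; C = -0.654654

-0.654654  (= −√(3/7))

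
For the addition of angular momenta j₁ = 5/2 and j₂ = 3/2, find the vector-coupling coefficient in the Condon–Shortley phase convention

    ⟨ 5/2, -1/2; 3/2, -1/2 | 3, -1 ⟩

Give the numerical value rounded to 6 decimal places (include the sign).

+0.129099

j₁+j₂−J=1  J+j₁−j₂=4  J−j₁+j₂=2  j₁+j₂+J+1=8
(j₁±m₁, j₂±m₂, J±M) = (2,3,1,2,2,4)
P² = 48/5
sum k=0..1:
  [0] +1/6 = 1/6
  [1] −1/8 = -1/8
S = 1/24
C² = P²·S² = 1/60 ; C = +0.129099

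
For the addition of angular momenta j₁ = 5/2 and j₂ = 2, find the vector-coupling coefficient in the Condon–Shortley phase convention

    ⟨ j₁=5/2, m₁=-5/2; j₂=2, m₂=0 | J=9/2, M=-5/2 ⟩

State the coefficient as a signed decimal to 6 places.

triangle: 0!×5!×4!/10! = 2880/3628800
(j±m)!: 0!×5!×2!×2!×2!×7! = 4838400
prefactor² = (2J+1)×Δ×N² = 38400
  k=0: +1/(0!×0!×5!×2!×0!×2!) = 1/480
Σ = 1/480  ⇒  CG² = 38400×1/480² = 1/6
CG = +√(1/6) = +0.408248

+0.408248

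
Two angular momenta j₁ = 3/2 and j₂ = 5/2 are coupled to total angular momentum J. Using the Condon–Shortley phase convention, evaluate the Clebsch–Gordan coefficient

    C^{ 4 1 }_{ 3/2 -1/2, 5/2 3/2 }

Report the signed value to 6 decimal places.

+0.517549  (= +√(15/56))

j₁+j₂−J=0  J+j₁−j₂=3  J−j₁+j₂=5  j₁+j₂+J+1=9
(j₁±m₁, j₂±m₂, J±M) = (1,2,4,1,5,3)
P² = 4320/7
sum k=0..0:
  [0] +1/48 = 1/48
S = 1/48
C² = P²·S² = 15/56 ; C = +0.517549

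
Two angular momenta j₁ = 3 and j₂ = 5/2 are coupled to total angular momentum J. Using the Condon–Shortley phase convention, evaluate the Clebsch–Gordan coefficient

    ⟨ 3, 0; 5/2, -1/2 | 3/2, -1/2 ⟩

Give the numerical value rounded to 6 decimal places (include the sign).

+0.338062

√[4·4!2!1!/8! · 3!3!2!3!1!2!] = √(144/35)
  +(−1)^1/∏(1,3,2,1,0,0)! = -1/12  (running -1/12)
  +(−1)^2/∏(2,2,1,0,1,1)! = 1/4  (running 1/6)
⟨..|..⟩ = √(144/35)·(1/6) = +0.338062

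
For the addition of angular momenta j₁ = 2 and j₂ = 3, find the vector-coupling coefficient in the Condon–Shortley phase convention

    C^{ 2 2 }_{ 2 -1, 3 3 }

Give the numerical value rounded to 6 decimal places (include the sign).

j₁+j₂−J=3  J+j₁−j₂=1  J−j₁+j₂=3  j₁+j₂+J+1=8
(j₁±m₁, j₂±m₂, J±M) = (1,3,6,0,4,0)
P² = 3240/7
sum k=3..3:
  [3] −1/36 = -1/36
S = -1/36
C² = P²·S² = 5/14 ; C = -0.597614

−√(5/14) = -0.597614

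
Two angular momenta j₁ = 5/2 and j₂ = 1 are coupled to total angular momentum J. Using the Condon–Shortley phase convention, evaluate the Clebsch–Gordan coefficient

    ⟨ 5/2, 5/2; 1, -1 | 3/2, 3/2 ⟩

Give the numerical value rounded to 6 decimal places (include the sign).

√[4·2!3!0!/6! · 5!0!0!2!3!0!] = √(96)
  +(−1)^0/∏(0,2,0,0,3,0)! = 1/12  (running 1/12)
⟨..|..⟩ = √(96)·(1/12) = +0.816497

+0.816497  (= +√(2/3))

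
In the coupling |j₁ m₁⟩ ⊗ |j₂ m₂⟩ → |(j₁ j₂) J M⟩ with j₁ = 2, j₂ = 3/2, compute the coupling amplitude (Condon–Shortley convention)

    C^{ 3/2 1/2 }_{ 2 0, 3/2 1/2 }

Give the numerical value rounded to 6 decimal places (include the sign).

j₁+j₂−J=2  J+j₁−j₂=2  J−j₁+j₂=1  j₁+j₂+J+1=6
(j₁±m₁, j₂±m₂, J±M) = (2,2,2,1,2,1)
P² = 16/45
sum k=1..2:
  [1] −1/1 = -1
  [2] +1/4 = 1/4
S = -3/4
C² = P²·S² = 1/5 ; C = -0.447214

−√(1/5) ≈ -0.447214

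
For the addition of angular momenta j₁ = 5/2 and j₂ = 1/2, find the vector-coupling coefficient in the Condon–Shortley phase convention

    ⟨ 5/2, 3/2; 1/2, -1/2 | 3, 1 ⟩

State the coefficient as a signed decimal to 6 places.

+√(1/3) ≈ +0.577350

√[7·0!5!1!/7! · 4!1!0!1!4!2!] = √(192)
  +(−1)^0/∏(0,0,1,0,4,1)! = 1/24  (running 1/24)
⟨..|..⟩ = √(192)·(1/24) = +0.577350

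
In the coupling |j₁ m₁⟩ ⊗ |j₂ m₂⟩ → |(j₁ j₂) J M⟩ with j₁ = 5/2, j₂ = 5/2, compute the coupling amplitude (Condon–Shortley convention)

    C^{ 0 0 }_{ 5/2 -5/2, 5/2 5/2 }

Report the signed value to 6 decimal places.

-0.408248  (= −√(1/6))

triangle: 5!*0!*0!/6! = 120/720
(j±m)!: 0!*5!*5!*0!*0!*0! = 14400
prefactor² = (2J+1)*Δ*N² = 2400
  k=5: −1/(5!*0!*0!*0!*0!*0!) = -1/120
Σ = -1/120  ⇒  CG² = 2400*(-1/120)² = 1/6
CG = −√(1/6) = -0.408248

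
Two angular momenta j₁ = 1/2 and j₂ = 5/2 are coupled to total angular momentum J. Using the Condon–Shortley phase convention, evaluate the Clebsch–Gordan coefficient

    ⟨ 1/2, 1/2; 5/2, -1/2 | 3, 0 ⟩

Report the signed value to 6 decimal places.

triangle: 0!*1!*5!/7! = 120/5040
(j±m)!: 1!*0!*2!*3!*3!*3! = 432
prefactor² = (2J+1)*Δ*N² = 72
  k=0: +1/(0!*0!*0!*2!*1!*3!) = 1/12
Σ = 1/12  ⇒  CG² = 72*1/12² = 1/2
CG = +√(1/2) = +0.707107

+√(1/2) ≈ +0.707107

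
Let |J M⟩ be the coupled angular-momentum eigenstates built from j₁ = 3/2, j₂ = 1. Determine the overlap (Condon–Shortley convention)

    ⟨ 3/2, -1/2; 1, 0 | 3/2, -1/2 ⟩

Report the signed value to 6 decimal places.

j₁+j₂−J=1  J+j₁−j₂=2  J−j₁+j₂=1  j₁+j₂+J+1=5
(j₁±m₁, j₂±m₂, J±M) = (1,2,1,1,1,2)
P² = 4/15
sum k=0..1:
  [0] +1/2 = 1/2
  [1] −1/1 = -1
S = -1/2
C² = P²·S² = 1/15 ; C = -0.258199

−√(1/15) = -0.258199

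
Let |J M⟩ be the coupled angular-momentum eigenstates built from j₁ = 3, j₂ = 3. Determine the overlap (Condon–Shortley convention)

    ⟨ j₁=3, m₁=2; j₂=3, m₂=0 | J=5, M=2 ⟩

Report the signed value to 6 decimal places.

√[11·1!5!5!/12! · 5!1!3!3!7!3!] = √(43200)
  +(−1)^0/∏(0,1,1,3,4,2)! = 1/288  (running 1/288)
  +(−1)^1/∏(1,0,0,2,5,3)! = -1/1440  (running 1/360)
⟨..|..⟩ = √(43200)·(1/360) = +0.577350

+0.577350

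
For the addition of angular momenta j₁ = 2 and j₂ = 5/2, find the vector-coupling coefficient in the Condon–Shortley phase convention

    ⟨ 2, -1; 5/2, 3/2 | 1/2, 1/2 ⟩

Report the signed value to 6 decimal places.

√[2·4!0!1!/6! · 1!3!4!1!1!0!] = √(48/5)
  +(−1)^3/∏(3,1,0,1,0,0)! = -1/6  (running -1/6)
⟨..|..⟩ = √(48/5)·(-1/6) = -0.516398

−√(4/15) = -0.516398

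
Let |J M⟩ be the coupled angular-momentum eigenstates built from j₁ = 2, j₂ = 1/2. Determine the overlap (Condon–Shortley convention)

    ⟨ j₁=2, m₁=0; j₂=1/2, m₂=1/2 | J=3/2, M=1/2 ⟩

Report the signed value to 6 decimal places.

triangle: 1!*3!*0!/5! = 6/120
(j±m)!: 2!*2!*1!*0!*2!*1! = 8
prefactor² = (2J+1)*Δ*N² = 8/5
  k=1: −1/(1!*0!*1!*0!*2!*0!) = -1/2
Σ = -1/2  ⇒  CG² = 8/5*(-1/2)² = 2/5
CG = −√(2/5) = -0.632456

−√(2/5) = -0.632456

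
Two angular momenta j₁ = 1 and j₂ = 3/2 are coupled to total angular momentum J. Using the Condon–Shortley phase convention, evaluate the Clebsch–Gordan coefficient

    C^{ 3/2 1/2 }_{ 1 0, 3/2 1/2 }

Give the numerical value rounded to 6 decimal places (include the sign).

−√(1/15) = -0.258199

j₁+j₂−J=1  J+j₁−j₂=1  J−j₁+j₂=2  j₁+j₂+J+1=5
(j₁±m₁, j₂±m₂, J±M) = (1,1,2,1,2,1)
P² = 4/15
sum k=0..1:
  [0] +1/2 = 1/2
  [1] −1/1 = -1
S = -1/2
C² = P²·S² = 1/15 ; C = -0.258199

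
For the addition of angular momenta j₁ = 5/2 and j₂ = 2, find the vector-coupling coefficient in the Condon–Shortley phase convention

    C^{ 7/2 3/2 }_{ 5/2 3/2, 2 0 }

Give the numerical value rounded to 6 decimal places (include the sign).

+√(2/7) = +0.534522

√[8·1!4!3!/9! · 4!1!2!2!5!2!] = √(512/7)
  +(−1)^0/∏(0,1,1,2,3,1)! = 1/12  (running 1/12)
  +(−1)^1/∏(1,0,0,1,4,2)! = -1/48  (running 1/16)
⟨..|..⟩ = √(512/7)·(1/16) = +0.534522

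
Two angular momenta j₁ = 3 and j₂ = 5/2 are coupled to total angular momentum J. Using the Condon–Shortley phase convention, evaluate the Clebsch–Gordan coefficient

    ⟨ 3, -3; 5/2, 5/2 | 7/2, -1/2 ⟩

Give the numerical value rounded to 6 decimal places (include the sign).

triangle: 2!*4!*3!/10! = 288/3628800
(j±m)!: 0!*6!*5!*0!*3!*4! = 12441600
prefactor² = (2J+1)*Δ*N² = 55296/7
  k=2: +1/(2!*0!*4!*3!*0!*0!) = 1/288
Σ = 1/288  ⇒  CG² = 55296/7*1/288² = 2/21
CG = +√(2/21) = +0.308607

+√(2/21) = +0.308607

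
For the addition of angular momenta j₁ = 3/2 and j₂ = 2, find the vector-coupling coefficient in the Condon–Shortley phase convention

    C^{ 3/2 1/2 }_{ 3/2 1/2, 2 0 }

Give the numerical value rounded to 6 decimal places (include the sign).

√[4·2!1!2!/6! · 2!1!2!2!2!1!] = √(16/45)
  +(−1)^0/∏(0,2,1,2,0,0)! = 1/4  (running 1/4)
  +(−1)^1/∏(1,1,0,1,1,1)! = -1  (running -3/4)
⟨..|..⟩ = √(16/45)·(-3/4) = -0.447214

−√(1/5) ≈ -0.447214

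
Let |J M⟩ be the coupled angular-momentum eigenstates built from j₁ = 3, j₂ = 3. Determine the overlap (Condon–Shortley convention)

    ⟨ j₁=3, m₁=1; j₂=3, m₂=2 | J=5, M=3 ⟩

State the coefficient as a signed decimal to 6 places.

-0.408248  (= −√(1/6))

triangle: 1!×5!×5!/12! = 14400/479001600
(j±m)!: 4!×2!×5!×1!×8!×2! = 464486400
prefactor² = (2J+1)×Δ×N² = 153600
  k=0: +1/(0!×1!×2!×5!×3!×0!) = 1/1440
  k=1: −1/(1!×0!×1!×4!×4!×1!) = -1/576
Σ = -1/960  ⇒  CG² = 153600×(-1/960)² = 1/6
CG = −√(1/6) = -0.408248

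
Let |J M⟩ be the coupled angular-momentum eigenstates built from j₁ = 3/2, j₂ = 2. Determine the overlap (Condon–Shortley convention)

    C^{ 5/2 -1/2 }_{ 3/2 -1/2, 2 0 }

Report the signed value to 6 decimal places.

−√(3/35) = -0.292770

j₁+j₂−J=1  J+j₁−j₂=2  J−j₁+j₂=3  j₁+j₂+J+1=7
(j₁±m₁, j₂±m₂, J±M) = (1,2,2,2,2,3)
P² = 48/35
sum k=0..1:
  [0] +1/4 = 1/4
  [1] −1/2 = -1/2
S = -1/4
C² = P²·S² = 3/35 ; C = -0.292770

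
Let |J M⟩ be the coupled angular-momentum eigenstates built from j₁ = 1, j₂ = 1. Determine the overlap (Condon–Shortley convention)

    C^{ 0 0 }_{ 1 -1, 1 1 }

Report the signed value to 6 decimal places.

triangle: 2!*0!*0!/3! = 2/6
(j±m)!: 0!*2!*2!*0!*0!*0! = 4
prefactor² = (2J+1)*Δ*N² = 4/3
  k=2: +1/(2!*0!*0!*0!*0!*0!) = 1/2
Σ = 1/2  ⇒  CG² = 4/3*1/2² = 1/3
CG = +√(1/3) = +0.577350

+0.577350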